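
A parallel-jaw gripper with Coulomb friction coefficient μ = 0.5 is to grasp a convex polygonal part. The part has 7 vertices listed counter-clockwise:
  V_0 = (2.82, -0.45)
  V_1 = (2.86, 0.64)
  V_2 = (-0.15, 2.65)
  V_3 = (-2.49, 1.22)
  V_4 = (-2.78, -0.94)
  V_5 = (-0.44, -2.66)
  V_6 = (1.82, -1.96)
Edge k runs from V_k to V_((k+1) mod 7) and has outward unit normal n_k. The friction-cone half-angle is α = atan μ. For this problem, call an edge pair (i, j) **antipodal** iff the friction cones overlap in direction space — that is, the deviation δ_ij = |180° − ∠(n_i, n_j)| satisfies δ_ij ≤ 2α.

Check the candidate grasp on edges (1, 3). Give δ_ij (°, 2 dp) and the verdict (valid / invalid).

α = atan 0.5 = 26.57°;  2α = 53.13°
edge 1: e_1 = (-3.01, +2.01);  n_1 = (+0.5553, +0.8316)
edge 3: e_3 = (-0.29, -2.16);  n_3 = (-0.9911, +0.1331)
∠(n_1, n_3) = 116.09°
δ = |180° − 116.09°| = 63.91°
63.91° > 2α = 53.13°  →  invalid

δ = 63.91°, invalid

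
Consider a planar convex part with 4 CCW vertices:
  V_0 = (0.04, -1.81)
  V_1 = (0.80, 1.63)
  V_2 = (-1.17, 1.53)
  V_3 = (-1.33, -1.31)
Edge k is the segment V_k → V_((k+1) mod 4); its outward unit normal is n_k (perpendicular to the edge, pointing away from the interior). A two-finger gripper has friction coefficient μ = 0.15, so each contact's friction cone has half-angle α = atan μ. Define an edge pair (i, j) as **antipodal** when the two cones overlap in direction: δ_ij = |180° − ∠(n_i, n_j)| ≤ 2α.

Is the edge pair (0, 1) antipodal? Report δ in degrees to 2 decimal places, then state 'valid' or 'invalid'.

α = atan 0.15 = 8.53°;  2α = 17.06°
edge 0: e_0 = (+0.76, +3.44);  n_0 = (+0.9765, -0.2157)
edge 1: e_1 = (-1.97, -0.10);  n_1 = (-0.0507, +0.9987)
∠(n_0, n_1) = 105.36°
δ = |180° − 105.36°| = 74.64°
74.64° > 2α = 17.06°  →  invalid

δ = 74.64°, invalid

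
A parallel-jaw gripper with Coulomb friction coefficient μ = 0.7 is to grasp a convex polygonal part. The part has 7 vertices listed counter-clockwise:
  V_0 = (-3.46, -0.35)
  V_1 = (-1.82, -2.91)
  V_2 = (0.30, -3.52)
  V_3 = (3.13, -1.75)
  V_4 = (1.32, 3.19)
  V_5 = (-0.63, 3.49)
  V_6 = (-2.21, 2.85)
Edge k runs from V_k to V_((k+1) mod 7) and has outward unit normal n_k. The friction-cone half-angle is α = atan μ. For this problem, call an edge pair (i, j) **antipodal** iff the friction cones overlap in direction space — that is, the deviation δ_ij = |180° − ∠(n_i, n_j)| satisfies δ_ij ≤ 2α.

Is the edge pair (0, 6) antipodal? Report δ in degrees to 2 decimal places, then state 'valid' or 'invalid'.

α = atan 0.7 = 34.99°;  2α = 69.98°
edge 0: e_0 = (+1.64, -2.56);  n_0 = (-0.8420, -0.5394)
edge 6: e_6 = (-1.25, -3.20);  n_6 = (-0.9315, +0.3639)
∠(n_0, n_6) = 53.98°
δ = |180° − 53.98°| = 126.02°
126.02° > 2α = 69.98°  →  invalid

δ = 126.02°, invalid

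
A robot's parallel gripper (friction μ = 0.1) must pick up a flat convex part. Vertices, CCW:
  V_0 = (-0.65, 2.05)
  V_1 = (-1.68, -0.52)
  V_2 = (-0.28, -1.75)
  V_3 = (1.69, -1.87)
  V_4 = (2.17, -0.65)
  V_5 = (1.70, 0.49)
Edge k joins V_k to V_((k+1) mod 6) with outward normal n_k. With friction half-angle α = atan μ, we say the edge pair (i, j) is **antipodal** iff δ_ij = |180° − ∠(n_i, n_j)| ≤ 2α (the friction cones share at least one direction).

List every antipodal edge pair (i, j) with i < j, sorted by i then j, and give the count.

α = atan 0.1 = 5.71°;  2α = 11.42°
n_0 = (-0.9282, +0.3720)
n_1 = (-0.6600, -0.7512)
n_2 = (-0.0608, -0.9981)
n_3 = (+0.9306, -0.3661)
n_4 = (+0.9245, +0.3812)
n_5 = (+0.5531, +0.8331)
  (0,1): δ = 109.46°  ·
  (0,2): δ = 71.65°  ·
  (0,3): δ = 0.36°  ✓
  (0,4): δ = 44.25°  ·
  (0,5): δ = 78.26°  ·
  (1,2): δ = 142.18°  ·
  (1,3): δ = 70.18°  ·
  (1,4): δ = 26.29°  ·
  (1,5): δ = 7.72°  ✓
  (2,3): δ = 107.99°  ·
  (2,4): δ = 64.11°  ·
  (2,5): δ = 30.09°  ·
  (3,4): δ = 136.12°  ·
  (3,5): δ = 102.10°  ·
  (4,5): δ = 145.98°  ·
antipodal pairs: 2

count = 2; pairs: (0,3), (1,5)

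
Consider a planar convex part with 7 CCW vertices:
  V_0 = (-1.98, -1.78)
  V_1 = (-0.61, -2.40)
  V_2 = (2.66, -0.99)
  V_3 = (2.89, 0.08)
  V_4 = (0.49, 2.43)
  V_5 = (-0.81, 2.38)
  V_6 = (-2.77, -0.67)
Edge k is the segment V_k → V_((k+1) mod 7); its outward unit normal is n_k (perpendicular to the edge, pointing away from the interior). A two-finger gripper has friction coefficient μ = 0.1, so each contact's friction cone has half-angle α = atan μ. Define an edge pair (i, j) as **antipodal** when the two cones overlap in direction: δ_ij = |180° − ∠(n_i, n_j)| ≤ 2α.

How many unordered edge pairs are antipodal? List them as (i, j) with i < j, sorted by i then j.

α = atan 0.1 = 5.71°;  2α = 11.42°
n_0 = (-0.4123, -0.9110)
n_1 = (+0.3960, -0.9183)
n_2 = (+0.9777, -0.2102)
n_3 = (+0.6996, +0.7145)
n_4 = (-0.0384, +0.9993)
n_5 = (-0.8413, +0.5406)
n_6 = (-0.8147, -0.5798)
  (0,1): δ = 132.33°  ·
  (0,2): δ = 77.78°  ·
  (0,3): δ = 20.05°  ·
  (0,4): δ = 26.55°  ·
  (0,5): δ = 81.62°  ·
  (0,6): δ = 149.79°  ·
  (1,2): δ = 125.46°  ·
  (1,3): δ = 67.72°  ·
  (1,4): δ = 21.12°  ·
  (1,5): δ = 33.95°  ·
  (1,6): δ = 102.11°  ·
  (2,3): δ = 122.27°  ·
  (2,4): δ = 75.67°  ·
  (2,5): δ = 20.59°  ·
  (2,6): δ = 47.57°  ·
  (3,4): δ = 133.40°  ·
  (3,5): δ = 78.33°  ·
  (3,6): δ = 10.16°  ✓
  (4,5): δ = 124.93°  ·
  (4,6): δ = 56.76°  ·
  (5,6): δ = 111.83°  ·
antipodal pairs: 1

count = 1; pairs: (3,6)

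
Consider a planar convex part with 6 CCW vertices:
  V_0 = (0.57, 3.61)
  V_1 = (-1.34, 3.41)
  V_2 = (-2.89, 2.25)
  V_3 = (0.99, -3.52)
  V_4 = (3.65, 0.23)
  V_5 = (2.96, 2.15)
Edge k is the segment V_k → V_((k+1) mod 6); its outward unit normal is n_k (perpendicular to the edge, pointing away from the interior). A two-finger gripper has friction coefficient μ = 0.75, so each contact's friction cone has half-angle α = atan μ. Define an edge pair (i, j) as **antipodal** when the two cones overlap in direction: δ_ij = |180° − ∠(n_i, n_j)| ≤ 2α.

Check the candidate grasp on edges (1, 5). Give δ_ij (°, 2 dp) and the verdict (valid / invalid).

α = atan 0.75 = 36.87°;  2α = 73.74°
edge 1: e_1 = (-1.55, -1.16);  n_1 = (-0.5992, +0.8006)
edge 5: e_5 = (-2.39, +1.46);  n_5 = (+0.5213, +0.8534)
∠(n_1, n_5) = 68.23°
δ = |180° − 68.23°| = 111.77°
111.77° > 2α = 73.74°  →  invalid

δ = 111.77°, invalid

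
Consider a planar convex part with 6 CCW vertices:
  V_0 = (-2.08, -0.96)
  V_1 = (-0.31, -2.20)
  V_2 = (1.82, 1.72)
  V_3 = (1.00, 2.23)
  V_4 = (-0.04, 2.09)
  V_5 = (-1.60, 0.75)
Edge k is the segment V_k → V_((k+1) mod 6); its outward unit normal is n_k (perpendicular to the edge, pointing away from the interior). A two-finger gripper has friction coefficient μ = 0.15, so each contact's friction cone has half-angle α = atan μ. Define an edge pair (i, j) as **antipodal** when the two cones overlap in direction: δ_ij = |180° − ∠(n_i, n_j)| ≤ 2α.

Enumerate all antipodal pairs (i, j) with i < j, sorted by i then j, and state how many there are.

α = atan 0.15 = 8.53°;  2α = 17.06°
n_0 = (-0.5738, -0.8190)
n_1 = (+0.8787, -0.4774)
n_2 = (+0.5281, +0.8492)
n_3 = (-0.1334, +0.9911)
n_4 = (-0.6516, +0.7586)
n_5 = (-0.9628, +0.2703)
  (0,1): δ = 83.50°  ·
  (0,2): δ = 3.13°  ✓
  (0,3): δ = 42.68°  ·
  (0,4): δ = 75.68°  ·
  (0,5): δ = 109.33°  ·
  (1,2): δ = 93.36°  ·
  (1,3): δ = 53.81°  ·
  (1,4): δ = 20.82°  ·
  (1,5): δ = 12.84°  ✓
  (2,3): δ = 140.45°  ·
  (2,4): δ = 107.46°  ·
  (2,5): δ = 73.80°  ·
  (3,4): δ = 147.01°  ·
  (3,5): δ = 113.35°  ·
  (4,5): δ = 146.34°  ·
antipodal pairs: 2

count = 2; pairs: (0,2), (1,5)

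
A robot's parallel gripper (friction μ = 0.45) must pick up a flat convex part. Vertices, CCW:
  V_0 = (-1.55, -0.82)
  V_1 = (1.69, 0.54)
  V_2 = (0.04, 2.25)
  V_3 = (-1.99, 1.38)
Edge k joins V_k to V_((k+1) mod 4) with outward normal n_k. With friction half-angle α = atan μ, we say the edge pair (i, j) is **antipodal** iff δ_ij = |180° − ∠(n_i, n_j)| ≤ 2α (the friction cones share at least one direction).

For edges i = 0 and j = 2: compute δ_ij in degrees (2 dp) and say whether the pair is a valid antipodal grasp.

α = atan 0.45 = 24.23°;  2α = 48.46°
edge 0: e_0 = (+3.24, +1.36);  n_0 = (+0.3870, -0.9221)
edge 2: e_2 = (-2.03, -0.87);  n_2 = (-0.3939, +0.9191)
∠(n_0, n_2) = 179.57°
δ = |180° − 179.57°| = 0.43°
0.43° ≤ 2α = 48.46°  →  valid

δ = 0.43°, valid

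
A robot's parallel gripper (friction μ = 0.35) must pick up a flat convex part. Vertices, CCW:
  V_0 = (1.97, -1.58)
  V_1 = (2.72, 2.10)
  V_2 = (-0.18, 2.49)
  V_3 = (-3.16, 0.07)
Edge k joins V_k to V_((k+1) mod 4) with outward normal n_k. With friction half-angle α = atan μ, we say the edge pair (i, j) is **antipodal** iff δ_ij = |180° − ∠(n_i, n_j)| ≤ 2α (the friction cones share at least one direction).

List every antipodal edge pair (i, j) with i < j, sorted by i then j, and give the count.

count = 1; pairs: (1,3)

α = atan 0.35 = 19.29°;  2α = 38.58°
n_0 = (+0.9799, -0.1997)
n_1 = (+0.1333, +0.9911)
n_2 = (-0.6304, +0.7763)
n_3 = (-0.3062, -0.9520)
  (0,1): δ = 86.14°  ·
  (0,2): δ = 39.40°  ·
  (0,3): δ = 83.69°  ·
  (1,2): δ = 133.26°  ·
  (1,3): δ = 10.17°  ✓
  (2,3): δ = 56.91°  ·
antipodal pairs: 1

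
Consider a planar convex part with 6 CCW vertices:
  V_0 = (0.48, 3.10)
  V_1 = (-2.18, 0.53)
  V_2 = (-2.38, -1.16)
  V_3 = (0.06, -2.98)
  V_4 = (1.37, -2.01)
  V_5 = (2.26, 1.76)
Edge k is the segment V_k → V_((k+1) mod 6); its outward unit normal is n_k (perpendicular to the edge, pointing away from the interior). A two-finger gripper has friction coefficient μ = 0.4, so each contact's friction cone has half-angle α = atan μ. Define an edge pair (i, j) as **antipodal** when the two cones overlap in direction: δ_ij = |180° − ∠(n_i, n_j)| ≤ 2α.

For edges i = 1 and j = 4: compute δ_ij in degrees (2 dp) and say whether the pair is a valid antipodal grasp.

α = atan 0.4 = 21.80°;  2α = 43.60°
edge 1: e_1 = (-0.20, -1.69);  n_1 = (-0.9931, +0.1175)
edge 4: e_4 = (+0.89, +3.77);  n_4 = (+0.9732, -0.2298)
∠(n_1, n_4) = 173.47°
δ = |180° − 173.47°| = 6.53°
6.53° ≤ 2α = 43.60°  →  valid

δ = 6.53°, valid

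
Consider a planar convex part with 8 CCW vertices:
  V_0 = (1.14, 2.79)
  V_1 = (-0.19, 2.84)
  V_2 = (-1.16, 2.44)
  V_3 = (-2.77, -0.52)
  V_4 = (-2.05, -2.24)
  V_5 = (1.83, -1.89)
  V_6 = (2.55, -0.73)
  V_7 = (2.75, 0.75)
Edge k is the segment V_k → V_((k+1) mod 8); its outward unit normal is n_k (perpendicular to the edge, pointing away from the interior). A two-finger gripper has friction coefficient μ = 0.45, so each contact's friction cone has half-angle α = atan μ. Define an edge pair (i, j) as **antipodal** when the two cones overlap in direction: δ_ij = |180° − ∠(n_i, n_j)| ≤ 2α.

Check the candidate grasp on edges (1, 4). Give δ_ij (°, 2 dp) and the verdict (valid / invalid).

α = atan 0.45 = 24.23°;  2α = 48.46°
edge 1: e_1 = (-0.97, -0.40);  n_1 = (-0.3812, +0.9245)
edge 4: e_4 = (+3.88, +0.35);  n_4 = (+0.0898, -0.9960)
∠(n_1, n_4) = 162.74°
δ = |180° − 162.74°| = 17.26°
17.26° ≤ 2α = 48.46°  →  valid

δ = 17.26°, valid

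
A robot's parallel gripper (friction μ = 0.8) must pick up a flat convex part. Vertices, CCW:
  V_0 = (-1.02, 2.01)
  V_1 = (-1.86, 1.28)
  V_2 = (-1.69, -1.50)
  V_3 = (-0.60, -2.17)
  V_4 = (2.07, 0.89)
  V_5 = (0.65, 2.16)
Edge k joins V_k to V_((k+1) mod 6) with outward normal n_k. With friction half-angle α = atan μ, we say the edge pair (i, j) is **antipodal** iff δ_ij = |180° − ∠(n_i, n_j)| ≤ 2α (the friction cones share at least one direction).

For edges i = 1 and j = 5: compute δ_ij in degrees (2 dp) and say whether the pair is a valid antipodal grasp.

δ = 91.63°, invalid

α = atan 0.8 = 38.66°;  2α = 77.32°
edge 1: e_1 = (+0.17, -2.78);  n_1 = (-0.9981, -0.0610)
edge 5: e_5 = (-1.67, -0.15);  n_5 = (-0.0895, +0.9960)
∠(n_1, n_5) = 88.37°
δ = |180° − 88.37°| = 91.63°
91.63° > 2α = 77.32°  →  invalid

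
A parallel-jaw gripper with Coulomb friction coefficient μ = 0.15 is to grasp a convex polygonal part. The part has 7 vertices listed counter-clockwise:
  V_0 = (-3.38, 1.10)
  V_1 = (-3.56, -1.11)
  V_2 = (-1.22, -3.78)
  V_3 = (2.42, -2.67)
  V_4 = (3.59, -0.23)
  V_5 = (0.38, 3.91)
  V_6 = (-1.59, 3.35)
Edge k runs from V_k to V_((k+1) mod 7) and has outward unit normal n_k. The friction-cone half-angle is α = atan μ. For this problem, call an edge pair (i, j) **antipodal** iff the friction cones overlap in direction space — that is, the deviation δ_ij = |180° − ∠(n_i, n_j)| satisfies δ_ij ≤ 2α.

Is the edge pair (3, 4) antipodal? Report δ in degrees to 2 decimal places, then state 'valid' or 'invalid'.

α = atan 0.15 = 8.53°;  2α = 17.06°
edge 3: e_3 = (+1.17, +2.44);  n_3 = (+0.9017, -0.4324)
edge 4: e_4 = (-3.21, +4.14);  n_4 = (+0.7903, +0.6128)
∠(n_3, n_4) = 63.41°
δ = |180° − 63.41°| = 116.59°
116.59° > 2α = 17.06°  →  invalid

δ = 116.59°, invalid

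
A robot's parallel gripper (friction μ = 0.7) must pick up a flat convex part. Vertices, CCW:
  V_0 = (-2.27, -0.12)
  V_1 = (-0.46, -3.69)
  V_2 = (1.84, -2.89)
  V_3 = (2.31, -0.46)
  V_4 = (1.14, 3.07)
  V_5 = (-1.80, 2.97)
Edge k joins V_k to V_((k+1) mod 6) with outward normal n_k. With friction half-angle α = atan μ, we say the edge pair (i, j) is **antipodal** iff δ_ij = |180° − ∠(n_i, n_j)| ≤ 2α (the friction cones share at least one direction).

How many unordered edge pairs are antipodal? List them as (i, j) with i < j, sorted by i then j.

count = 7; pairs: (0,2), (0,3), (0,4), (1,4), (1,5), (2,5), (3,5)

α = atan 0.7 = 34.99°;  2α = 69.98°
n_0 = (-0.8919, -0.4522)
n_1 = (+0.3285, -0.9445)
n_2 = (+0.9818, -0.1899)
n_3 = (+0.9492, +0.3146)
n_4 = (-0.0340, +0.9994)
n_5 = (-0.9886, +0.1504)
  (0,1): δ = 97.71°  ·
  (0,2): δ = 37.83°  ✓
  (0,3): δ = 8.55°  ✓
  (0,4): δ = 65.06°  ✓
  (0,5): δ = 144.47°  ·
  (1,2): δ = 120.13°  ·
  (1,3): δ = 90.84°  ·
  (1,4): δ = 17.23°  ✓
  (1,5): δ = 62.17°  ✓
  (2,3): δ = 150.72°  ·
  (2,4): δ = 77.11°  ·
  (2,5): δ = 2.30°  ✓
  (3,4): δ = 106.39°  ·
  (3,5): δ = 26.99°  ✓
  (4,5): δ = 100.60°  ·
antipodal pairs: 7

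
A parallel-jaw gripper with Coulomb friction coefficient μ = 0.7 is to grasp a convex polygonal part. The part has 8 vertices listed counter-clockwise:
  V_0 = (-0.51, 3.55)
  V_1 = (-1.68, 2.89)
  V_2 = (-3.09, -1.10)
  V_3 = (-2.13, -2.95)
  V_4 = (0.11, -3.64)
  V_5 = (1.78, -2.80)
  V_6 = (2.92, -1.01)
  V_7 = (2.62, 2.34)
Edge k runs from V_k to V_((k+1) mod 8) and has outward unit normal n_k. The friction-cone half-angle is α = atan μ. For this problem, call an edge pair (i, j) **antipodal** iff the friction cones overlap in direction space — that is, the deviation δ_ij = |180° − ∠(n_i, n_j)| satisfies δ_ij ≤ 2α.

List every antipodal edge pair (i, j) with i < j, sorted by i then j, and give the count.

α = atan 0.7 = 34.99°;  2α = 69.98°
n_0 = (-0.4913, +0.8710)
n_1 = (-0.9429, +0.3332)
n_2 = (-0.8876, -0.4606)
n_3 = (-0.2944, -0.9557)
n_4 = (+0.4494, -0.8934)
n_5 = (+0.8435, -0.5372)
n_6 = (+0.9960, +0.0892)
n_7 = (+0.3606, +0.9327)
  (0,1): δ = 138.89°  ·
  (0,2): δ = 92.00°  ·
  (0,3): δ = 46.55°  ✓
  (0,4): δ = 2.73°  ✓
  (0,5): δ = 28.08°  ✓
  (0,6): δ = 65.69°  ✓
  (0,7): δ = 129.44°  ·
  (1,2): δ = 133.11°  ·
  (1,3): δ = 87.66°  ·
  (1,4): δ = 43.84°  ✓
  (1,5): δ = 13.03°  ✓
  (1,6): δ = 24.58°  ✓
  (1,7): δ = 88.33°  ·
  (2,3): δ = 134.55°  ·
  (2,4): δ = 90.72°  ·
  (2,5): δ = 59.92°  ✓
  (2,6): δ = 22.31°  ✓
  (2,7): δ = 41.44°  ✓
  (3,4): δ = 136.18°  ·
  (3,5): δ = 105.37°  ·
  (3,6): δ = 67.76°  ✓
  (3,7): δ = 4.01°  ✓
  (4,5): δ = 149.19°  ·
  (4,6): δ = 111.58°  ·
  (4,7): δ = 47.84°  ✓
  (5,6): δ = 142.39°  ·
  (5,7): δ = 78.64°  ·
  (6,7): δ = 116.25°  ·
antipodal pairs: 13

count = 13; pairs: (0,3), (0,4), (0,5), (0,6), (1,4), (1,5), (1,6), (2,5), (2,6), (2,7), (3,6), (3,7), (4,7)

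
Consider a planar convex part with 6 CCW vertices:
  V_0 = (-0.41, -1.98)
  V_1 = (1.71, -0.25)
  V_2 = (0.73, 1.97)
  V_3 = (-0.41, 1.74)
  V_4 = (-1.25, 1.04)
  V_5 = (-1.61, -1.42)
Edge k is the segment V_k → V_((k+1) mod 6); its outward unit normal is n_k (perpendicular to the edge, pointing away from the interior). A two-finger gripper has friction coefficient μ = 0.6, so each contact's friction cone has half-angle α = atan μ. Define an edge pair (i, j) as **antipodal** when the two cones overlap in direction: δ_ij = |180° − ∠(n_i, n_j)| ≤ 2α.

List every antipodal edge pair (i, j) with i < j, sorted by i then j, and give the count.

α = atan 0.6 = 30.96°;  2α = 61.93°
n_0 = (+0.6322, -0.7748)
n_1 = (+0.9148, +0.4038)
n_2 = (-0.1978, +0.9802)
n_3 = (-0.6402, +0.7682)
n_4 = (-0.9895, +0.1448)
n_5 = (-0.4229, -0.9062)
  (0,1): δ = 105.40°  ·
  (0,2): δ = 27.81°  ✓
  (0,3): δ = 0.59°  ✓
  (0,4): δ = 42.46°  ✓
  (0,5): δ = 115.77°  ·
  (1,2): δ = 102.41°  ·
  (1,3): δ = 74.01°  ·
  (1,4): δ = 32.14°  ✓
  (1,5): δ = 41.16°  ✓
  (2,3): δ = 151.60°  ·
  (2,4): δ = 109.73°  ·
  (2,5): δ = 36.42°  ✓
  (3,4): δ = 138.13°  ·
  (3,5): δ = 64.82°  ·
  (4,5): δ = 106.69°  ·
antipodal pairs: 6

count = 6; pairs: (0,2), (0,3), (0,4), (1,4), (1,5), (2,5)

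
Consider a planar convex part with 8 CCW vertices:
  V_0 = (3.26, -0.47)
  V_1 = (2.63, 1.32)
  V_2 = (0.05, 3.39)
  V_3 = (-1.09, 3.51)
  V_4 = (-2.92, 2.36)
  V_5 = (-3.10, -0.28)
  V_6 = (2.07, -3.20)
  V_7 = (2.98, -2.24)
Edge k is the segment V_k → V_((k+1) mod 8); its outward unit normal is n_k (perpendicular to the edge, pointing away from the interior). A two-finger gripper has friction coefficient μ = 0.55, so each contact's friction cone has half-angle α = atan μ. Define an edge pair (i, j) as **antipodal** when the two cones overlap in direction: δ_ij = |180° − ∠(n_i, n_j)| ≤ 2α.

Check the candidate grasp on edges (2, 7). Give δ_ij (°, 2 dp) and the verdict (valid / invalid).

α = atan 0.55 = 28.81°;  2α = 57.62°
edge 2: e_2 = (-1.14, +0.12);  n_2 = (+0.1047, +0.9945)
edge 7: e_7 = (+0.28, +1.77);  n_7 = (+0.9877, -0.1562)
∠(n_2, n_7) = 92.98°
δ = |180° − 92.98°| = 87.02°
87.02° > 2α = 57.62°  →  invalid

δ = 87.02°, invalid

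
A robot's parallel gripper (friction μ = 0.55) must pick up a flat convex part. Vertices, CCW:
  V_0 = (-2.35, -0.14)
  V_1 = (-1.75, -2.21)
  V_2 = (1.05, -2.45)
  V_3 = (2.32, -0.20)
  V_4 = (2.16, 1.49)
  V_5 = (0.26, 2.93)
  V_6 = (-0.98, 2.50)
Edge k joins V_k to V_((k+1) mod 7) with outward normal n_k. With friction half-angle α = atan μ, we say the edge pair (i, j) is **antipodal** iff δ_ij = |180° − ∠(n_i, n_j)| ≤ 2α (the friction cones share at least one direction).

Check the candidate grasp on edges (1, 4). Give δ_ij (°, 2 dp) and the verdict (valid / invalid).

α = atan 0.55 = 28.81°;  2α = 57.62°
edge 1: e_1 = (+2.80, -0.24);  n_1 = (-0.0854, -0.9963)
edge 4: e_4 = (-1.90, +1.44);  n_4 = (+0.6040, +0.7970)
∠(n_1, n_4) = 147.74°
δ = |180° − 147.74°| = 32.26°
32.26° ≤ 2α = 57.62°  →  valid

δ = 32.26°, valid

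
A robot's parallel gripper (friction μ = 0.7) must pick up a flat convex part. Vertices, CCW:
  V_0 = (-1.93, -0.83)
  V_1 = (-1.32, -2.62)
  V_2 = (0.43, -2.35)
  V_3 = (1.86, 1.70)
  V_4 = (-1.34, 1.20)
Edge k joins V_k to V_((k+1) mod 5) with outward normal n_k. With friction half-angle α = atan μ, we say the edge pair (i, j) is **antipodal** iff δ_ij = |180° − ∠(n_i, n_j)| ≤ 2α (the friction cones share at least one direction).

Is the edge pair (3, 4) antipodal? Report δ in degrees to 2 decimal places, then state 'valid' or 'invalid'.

α = atan 0.7 = 34.99°;  2α = 69.98°
edge 3: e_3 = (-3.20, -0.50);  n_3 = (-0.1544, +0.9880)
edge 4: e_4 = (-0.59, -2.03);  n_4 = (-0.9603, +0.2791)
∠(n_3, n_4) = 64.91°
δ = |180° − 64.91°| = 115.09°
115.09° > 2α = 69.98°  →  invalid

δ = 115.09°, invalid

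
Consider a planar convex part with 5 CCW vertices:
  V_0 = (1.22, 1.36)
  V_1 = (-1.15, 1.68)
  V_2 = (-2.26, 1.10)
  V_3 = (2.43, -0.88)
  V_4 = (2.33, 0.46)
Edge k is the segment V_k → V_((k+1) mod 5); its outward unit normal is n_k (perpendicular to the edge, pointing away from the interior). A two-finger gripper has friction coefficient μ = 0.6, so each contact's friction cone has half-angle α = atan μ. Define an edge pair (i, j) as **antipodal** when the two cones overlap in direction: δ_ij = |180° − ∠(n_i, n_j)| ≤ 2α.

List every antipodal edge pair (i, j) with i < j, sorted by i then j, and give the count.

α = atan 0.6 = 30.96°;  2α = 61.93°
n_0 = (+0.1338, +0.9910)
n_1 = (-0.4631, +0.8863)
n_2 = (-0.3889, -0.9213)
n_3 = (+0.9972, +0.0744)
n_4 = (+0.6298, +0.7768)
  (0,1): δ = 144.72°  ·
  (0,2): δ = 15.20°  ✓
  (0,3): δ = 101.96°  ·
  (0,4): δ = 148.65°  ·
  (1,2): δ = 50.48°  ✓
  (1,3): δ = 66.68°  ·
  (1,4): δ = 113.38°  ·
  (2,3): δ = 62.84°  ·
  (2,4): δ = 16.15°  ✓
  (3,4): δ = 133.30°  ·
antipodal pairs: 3

count = 3; pairs: (0,2), (1,2), (2,4)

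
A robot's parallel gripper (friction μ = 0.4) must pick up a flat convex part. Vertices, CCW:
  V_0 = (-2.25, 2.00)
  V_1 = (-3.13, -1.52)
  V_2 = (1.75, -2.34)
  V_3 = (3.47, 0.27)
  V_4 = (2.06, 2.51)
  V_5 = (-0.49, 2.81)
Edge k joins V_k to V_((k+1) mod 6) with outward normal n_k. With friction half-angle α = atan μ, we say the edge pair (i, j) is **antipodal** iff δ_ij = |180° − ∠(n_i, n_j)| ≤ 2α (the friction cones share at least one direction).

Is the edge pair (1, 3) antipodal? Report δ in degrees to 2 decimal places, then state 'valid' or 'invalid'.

α = atan 0.4 = 21.80°;  2α = 43.60°
edge 1: e_1 = (+4.88, -0.82);  n_1 = (-0.1657, -0.9862)
edge 3: e_3 = (-1.41, +2.24);  n_3 = (+0.8463, +0.5327)
∠(n_1, n_3) = 131.73°
δ = |180° − 131.73°| = 48.27°
48.27° > 2α = 43.60°  →  invalid

δ = 48.27°, invalid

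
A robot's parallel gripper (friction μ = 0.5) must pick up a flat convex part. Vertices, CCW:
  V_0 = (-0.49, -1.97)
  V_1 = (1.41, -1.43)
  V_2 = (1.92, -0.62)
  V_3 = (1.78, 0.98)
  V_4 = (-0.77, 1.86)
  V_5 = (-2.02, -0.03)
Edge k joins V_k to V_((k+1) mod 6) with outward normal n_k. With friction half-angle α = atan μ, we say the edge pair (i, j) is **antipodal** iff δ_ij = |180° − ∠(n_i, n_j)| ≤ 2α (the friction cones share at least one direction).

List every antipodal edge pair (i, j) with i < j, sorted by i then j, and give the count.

α = atan 0.5 = 26.57°;  2α = 53.13°
n_0 = (+0.2734, -0.9619)
n_1 = (+0.8462, -0.5328)
n_2 = (+0.9962, +0.0872)
n_3 = (+0.3262, +0.9453)
n_4 = (-0.8341, +0.5516)
n_5 = (-0.7852, -0.6193)
  (0,1): δ = 138.06°  ·
  (0,2): δ = 100.87°  ·
  (0,3): δ = 34.91°  ✓
  (0,4): δ = 40.65°  ✓
  (0,5): δ = 112.40°  ·
  (1,2): δ = 142.80°  ·
  (1,3): δ = 76.84°  ·
  (1,4): δ = 1.28°  ✓
  (1,5): δ = 70.46°  ·
  (2,3): δ = 114.04°  ·
  (2,4): δ = 38.48°  ✓
  (2,5): δ = 33.26°  ✓
  (3,4): δ = 104.44°  ·
  (3,5): δ = 32.70°  ✓
  (4,5): δ = 108.26°  ·
antipodal pairs: 6

count = 6; pairs: (0,3), (0,4), (1,4), (2,4), (2,5), (3,5)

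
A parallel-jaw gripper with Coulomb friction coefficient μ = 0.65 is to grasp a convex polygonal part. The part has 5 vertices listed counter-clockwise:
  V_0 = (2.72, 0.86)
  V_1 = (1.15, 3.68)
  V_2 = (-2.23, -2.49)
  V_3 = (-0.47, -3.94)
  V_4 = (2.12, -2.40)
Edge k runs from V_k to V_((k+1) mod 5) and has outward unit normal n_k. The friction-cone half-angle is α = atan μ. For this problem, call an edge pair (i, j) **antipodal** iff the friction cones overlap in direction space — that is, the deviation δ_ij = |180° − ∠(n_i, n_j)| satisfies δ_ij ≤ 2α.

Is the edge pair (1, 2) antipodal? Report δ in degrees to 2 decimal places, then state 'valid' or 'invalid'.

δ = 100.77°, invalid

α = atan 0.65 = 33.02°;  2α = 66.05°
edge 1: e_1 = (-3.38, -6.17);  n_1 = (-0.8770, +0.4804)
edge 2: e_2 = (+1.76, -1.45);  n_2 = (-0.6359, -0.7718)
∠(n_1, n_2) = 79.23°
δ = |180° − 79.23°| = 100.77°
100.77° > 2α = 66.05°  →  invalid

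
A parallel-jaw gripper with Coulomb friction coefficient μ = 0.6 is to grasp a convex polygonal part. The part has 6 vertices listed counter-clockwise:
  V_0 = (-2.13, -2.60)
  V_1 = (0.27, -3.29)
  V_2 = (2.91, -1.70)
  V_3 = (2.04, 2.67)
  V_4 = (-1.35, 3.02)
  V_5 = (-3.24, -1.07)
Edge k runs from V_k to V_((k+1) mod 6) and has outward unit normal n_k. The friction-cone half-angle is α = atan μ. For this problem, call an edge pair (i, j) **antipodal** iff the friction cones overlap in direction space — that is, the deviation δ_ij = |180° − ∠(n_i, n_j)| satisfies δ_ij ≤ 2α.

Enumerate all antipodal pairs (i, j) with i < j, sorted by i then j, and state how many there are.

count = 6; pairs: (0,3), (1,3), (1,4), (2,4), (2,5), (3,5)

α = atan 0.6 = 30.96°;  2α = 61.93°
n_0 = (-0.2763, -0.9611)
n_1 = (+0.5159, -0.8566)
n_2 = (+0.9808, +0.1953)
n_3 = (+0.1027, +0.9947)
n_4 = (-0.9078, +0.4195)
n_5 = (-0.8094, -0.5872)
  (0,1): δ = 132.90°  ·
  (0,2): δ = 62.70°  ·
  (0,3): δ = 10.15°  ✓
  (0,4): δ = 81.24°  ·
  (0,5): δ = 142.00°  ·
  (1,2): δ = 109.80°  ·
  (1,3): δ = 36.95°  ✓
  (1,4): δ = 34.14°  ✓
  (1,5): δ = 94.90°  ·
  (2,3): δ = 107.15°  ·
  (2,4): δ = 36.06°  ✓
  (2,5): δ = 24.70°  ✓
  (3,4): δ = 108.91°  ·
  (3,5): δ = 48.14°  ✓
  (4,5): δ = 119.24°  ·
antipodal pairs: 6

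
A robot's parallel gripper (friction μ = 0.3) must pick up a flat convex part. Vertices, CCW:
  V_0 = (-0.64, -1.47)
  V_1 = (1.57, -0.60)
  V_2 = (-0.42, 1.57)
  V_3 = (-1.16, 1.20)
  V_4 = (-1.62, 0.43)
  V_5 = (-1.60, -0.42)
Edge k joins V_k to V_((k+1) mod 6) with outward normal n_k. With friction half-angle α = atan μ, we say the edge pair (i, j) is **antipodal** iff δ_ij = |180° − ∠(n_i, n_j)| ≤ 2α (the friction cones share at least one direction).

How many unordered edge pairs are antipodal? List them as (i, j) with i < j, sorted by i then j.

count = 2; pairs: (0,2), (1,5)

α = atan 0.3 = 16.70°;  2α = 33.40°
n_0 = (+0.3663, -0.9305)
n_1 = (+0.7370, +0.6759)
n_2 = (-0.4472, +0.8944)
n_3 = (-0.8585, +0.5129)
n_4 = (-0.9997, -0.0235)
n_5 = (-0.7380, -0.6748)
  (0,1): δ = 68.97°  ·
  (0,2): δ = 5.08°  ✓
  (0,3): δ = 37.66°  ·
  (0,4): δ = 69.86°  ·
  (0,5): δ = 110.95°  ·
  (1,2): δ = 105.96°  ·
  (1,3): δ = 73.38°  ·
  (1,4): δ = 41.17°  ·
  (1,5): δ = 0.09°  ✓
  (2,3): δ = 147.42°  ·
  (2,4): δ = 115.22°  ·
  (2,5): δ = 74.13°  ·
  (3,4): δ = 147.80°  ·
  (3,5): δ = 106.71°  ·
  (4,5): δ = 138.91°  ·
antipodal pairs: 2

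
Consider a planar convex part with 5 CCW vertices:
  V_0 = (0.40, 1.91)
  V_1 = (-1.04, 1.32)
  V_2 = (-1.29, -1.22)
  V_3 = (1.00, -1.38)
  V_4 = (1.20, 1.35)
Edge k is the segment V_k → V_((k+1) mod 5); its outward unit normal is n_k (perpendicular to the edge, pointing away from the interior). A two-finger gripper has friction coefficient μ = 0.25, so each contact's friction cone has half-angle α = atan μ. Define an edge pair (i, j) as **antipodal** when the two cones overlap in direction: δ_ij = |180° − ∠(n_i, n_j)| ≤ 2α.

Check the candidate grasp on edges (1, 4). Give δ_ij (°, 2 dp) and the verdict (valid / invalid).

δ = 60.63°, invalid

α = atan 0.25 = 14.04°;  2α = 28.07°
edge 1: e_1 = (-0.25, -2.54);  n_1 = (-0.9952, +0.0980)
edge 4: e_4 = (-0.80, +0.56);  n_4 = (+0.5735, +0.8192)
∠(n_1, n_4) = 119.37°
δ = |180° − 119.37°| = 60.63°
60.63° > 2α = 28.07°  →  invalid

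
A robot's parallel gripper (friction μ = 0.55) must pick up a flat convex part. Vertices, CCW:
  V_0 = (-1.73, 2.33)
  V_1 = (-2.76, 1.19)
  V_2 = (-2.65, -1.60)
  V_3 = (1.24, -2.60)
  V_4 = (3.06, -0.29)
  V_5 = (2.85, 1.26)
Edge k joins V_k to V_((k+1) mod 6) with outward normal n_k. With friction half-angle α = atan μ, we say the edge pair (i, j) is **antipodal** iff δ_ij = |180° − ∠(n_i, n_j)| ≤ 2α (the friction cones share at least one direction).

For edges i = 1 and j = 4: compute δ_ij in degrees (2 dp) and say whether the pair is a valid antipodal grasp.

δ = 5.46°, valid

α = atan 0.55 = 28.81°;  2α = 57.62°
edge 1: e_1 = (+0.11, -2.79);  n_1 = (-0.9992, -0.0394)
edge 4: e_4 = (-0.21, +1.55);  n_4 = (+0.9909, +0.1343)
∠(n_1, n_4) = 174.54°
δ = |180° − 174.54°| = 5.46°
5.46° ≤ 2α = 57.62°  →  valid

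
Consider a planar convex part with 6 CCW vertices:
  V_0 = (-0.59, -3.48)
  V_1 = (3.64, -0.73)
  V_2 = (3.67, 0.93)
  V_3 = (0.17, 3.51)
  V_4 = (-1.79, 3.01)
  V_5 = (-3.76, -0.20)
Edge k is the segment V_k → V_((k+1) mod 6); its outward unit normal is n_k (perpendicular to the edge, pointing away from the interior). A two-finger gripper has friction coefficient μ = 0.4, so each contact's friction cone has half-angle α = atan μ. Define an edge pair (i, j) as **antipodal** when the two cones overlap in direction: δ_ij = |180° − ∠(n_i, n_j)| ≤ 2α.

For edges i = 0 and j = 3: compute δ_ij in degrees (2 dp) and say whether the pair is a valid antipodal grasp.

δ = 18.72°, valid

α = atan 0.4 = 21.80°;  2α = 43.60°
edge 0: e_0 = (+4.23, +2.75);  n_0 = (+0.5451, -0.8384)
edge 3: e_3 = (-1.96, -0.50);  n_3 = (-0.2472, +0.9690)
∠(n_0, n_3) = 161.28°
δ = |180° − 161.28°| = 18.72°
18.72° ≤ 2α = 43.60°  →  valid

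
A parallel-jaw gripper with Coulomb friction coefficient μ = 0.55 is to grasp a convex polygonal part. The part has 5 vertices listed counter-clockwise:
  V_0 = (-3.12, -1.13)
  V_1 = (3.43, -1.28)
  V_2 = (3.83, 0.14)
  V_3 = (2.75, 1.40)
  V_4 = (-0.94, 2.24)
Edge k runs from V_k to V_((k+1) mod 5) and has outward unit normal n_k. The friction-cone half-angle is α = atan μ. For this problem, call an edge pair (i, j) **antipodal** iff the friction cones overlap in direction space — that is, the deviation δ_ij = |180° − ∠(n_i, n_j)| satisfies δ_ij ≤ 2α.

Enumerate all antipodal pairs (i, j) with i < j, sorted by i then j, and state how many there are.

α = atan 0.55 = 28.81°;  2α = 57.62°
n_0 = (-0.0229, -0.9997)
n_1 = (+0.9625, -0.2711)
n_2 = (+0.7593, +0.6508)
n_3 = (+0.2220, +0.9751)
n_4 = (-0.8396, +0.5431)
  (0,1): δ = 104.42°  ·
  (0,2): δ = 48.09°  ✓
  (0,3): δ = 11.51°  ✓
  (0,4): δ = 58.41°  ·
  (1,2): δ = 123.67°  ·
  (1,3): δ = 87.09°  ·
  (1,4): δ = 17.17°  ✓
  (2,3): δ = 143.43°  ·
  (2,4): δ = 73.50°  ·
  (3,4): δ = 110.07°  ·
antipodal pairs: 3

count = 3; pairs: (0,2), (0,3), (1,4)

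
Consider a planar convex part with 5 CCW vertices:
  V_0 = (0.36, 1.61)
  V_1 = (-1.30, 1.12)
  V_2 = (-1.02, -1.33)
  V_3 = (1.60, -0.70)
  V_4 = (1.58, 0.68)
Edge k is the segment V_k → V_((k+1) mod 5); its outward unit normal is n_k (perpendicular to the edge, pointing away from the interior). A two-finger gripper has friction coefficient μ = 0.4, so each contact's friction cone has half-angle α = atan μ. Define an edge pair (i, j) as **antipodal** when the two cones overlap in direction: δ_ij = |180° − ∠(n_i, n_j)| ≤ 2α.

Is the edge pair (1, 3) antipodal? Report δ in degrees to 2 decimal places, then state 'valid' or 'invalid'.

δ = 5.69°, valid

α = atan 0.4 = 21.80°;  2α = 43.60°
edge 1: e_1 = (+0.28, -2.45);  n_1 = (-0.9935, -0.1135)
edge 3: e_3 = (-0.02, +1.38);  n_3 = (+0.9999, +0.0145)
∠(n_1, n_3) = 174.31°
δ = |180° − 174.31°| = 5.69°
5.69° ≤ 2α = 43.60°  →  valid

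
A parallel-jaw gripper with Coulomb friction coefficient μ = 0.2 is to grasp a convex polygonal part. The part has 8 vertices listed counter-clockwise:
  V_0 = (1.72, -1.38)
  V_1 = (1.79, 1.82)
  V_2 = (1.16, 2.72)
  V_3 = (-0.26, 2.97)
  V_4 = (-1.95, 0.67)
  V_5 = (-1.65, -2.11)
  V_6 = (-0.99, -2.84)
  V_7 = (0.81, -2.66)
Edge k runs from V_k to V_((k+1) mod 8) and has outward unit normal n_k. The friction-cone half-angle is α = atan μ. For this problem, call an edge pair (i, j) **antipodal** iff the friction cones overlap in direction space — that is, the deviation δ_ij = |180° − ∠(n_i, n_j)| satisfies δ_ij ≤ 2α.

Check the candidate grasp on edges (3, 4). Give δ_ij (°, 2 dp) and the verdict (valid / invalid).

δ = 137.53°, invalid

α = atan 0.2 = 11.31°;  2α = 22.62°
edge 3: e_3 = (-1.69, -2.30);  n_3 = (-0.8058, +0.5921)
edge 4: e_4 = (+0.30, -2.78);  n_4 = (-0.9942, -0.1073)
∠(n_3, n_4) = 42.47°
δ = |180° − 42.47°| = 137.53°
137.53° > 2α = 22.62°  →  invalid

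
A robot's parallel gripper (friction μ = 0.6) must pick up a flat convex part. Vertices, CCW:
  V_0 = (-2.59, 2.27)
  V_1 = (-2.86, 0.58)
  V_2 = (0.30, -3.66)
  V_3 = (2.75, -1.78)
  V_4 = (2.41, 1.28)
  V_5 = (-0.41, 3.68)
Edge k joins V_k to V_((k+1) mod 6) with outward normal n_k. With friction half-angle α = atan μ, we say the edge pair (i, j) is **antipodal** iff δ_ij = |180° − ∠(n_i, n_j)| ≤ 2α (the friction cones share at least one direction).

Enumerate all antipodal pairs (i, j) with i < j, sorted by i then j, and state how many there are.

α = atan 0.6 = 30.96°;  2α = 61.93°
n_0 = (-0.9875, +0.1578)
n_1 = (-0.8018, -0.5976)
n_2 = (+0.6088, -0.7933)
n_3 = (+0.9939, +0.1104)
n_4 = (+0.6481, +0.7615)
n_5 = (-0.5431, +0.8397)
  (0,1): δ = 134.23°  ·
  (0,2): δ = 43.42°  ✓
  (0,3): δ = 15.42°  ✓
  (0,4): δ = 58.68°  ✓
  (0,5): δ = 131.97°  ·
  (1,2): δ = 89.20°  ·
  (1,3): δ = 30.36°  ✓
  (1,4): δ = 12.90°  ✓
  (1,5): δ = 86.20°  ·
  (2,3): δ = 121.16°  ·
  (2,4): δ = 77.90°  ·
  (2,5): δ = 4.61°  ✓
  (3,4): δ = 136.74°  ·
  (3,5): δ = 63.45°  ·
  (4,5): δ = 106.71°  ·
antipodal pairs: 6

count = 6; pairs: (0,2), (0,3), (0,4), (1,3), (1,4), (2,5)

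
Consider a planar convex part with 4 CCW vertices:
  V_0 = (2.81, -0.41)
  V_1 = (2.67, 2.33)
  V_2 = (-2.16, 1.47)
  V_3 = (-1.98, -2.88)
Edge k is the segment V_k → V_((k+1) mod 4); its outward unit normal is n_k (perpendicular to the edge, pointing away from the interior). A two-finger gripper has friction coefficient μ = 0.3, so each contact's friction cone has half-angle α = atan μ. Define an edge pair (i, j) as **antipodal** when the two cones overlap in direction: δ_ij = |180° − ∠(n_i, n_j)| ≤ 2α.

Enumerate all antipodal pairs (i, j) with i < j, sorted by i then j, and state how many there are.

count = 2; pairs: (0,2), (1,3)

α = atan 0.3 = 16.70°;  2α = 33.40°
n_0 = (+0.9987, +0.0510)
n_1 = (-0.1753, +0.9845)
n_2 = (-0.9991, -0.0413)
n_3 = (+0.4583, -0.8888)
  (0,1): δ = 82.83°  ·
  (0,2): δ = 0.56°  ✓
  (0,3): δ = 114.35°  ·
  (1,2): δ = 97.73°  ·
  (1,3): δ = 17.18°  ✓
  (2,3): δ = 65.09°  ·
antipodal pairs: 2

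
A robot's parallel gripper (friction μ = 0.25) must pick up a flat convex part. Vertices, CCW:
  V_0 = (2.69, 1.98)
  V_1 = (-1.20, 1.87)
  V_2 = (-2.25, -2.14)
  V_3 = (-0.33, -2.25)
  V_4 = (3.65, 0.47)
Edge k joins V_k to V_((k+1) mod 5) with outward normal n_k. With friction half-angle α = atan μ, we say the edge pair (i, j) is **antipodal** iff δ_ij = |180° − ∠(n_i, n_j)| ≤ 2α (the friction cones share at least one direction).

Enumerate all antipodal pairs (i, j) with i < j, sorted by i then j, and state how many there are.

α = atan 0.25 = 14.04°;  2α = 28.07°
n_0 = (-0.0283, +0.9996)
n_1 = (-0.9674, +0.2533)
n_2 = (-0.0572, -0.9984)
n_3 = (+0.5642, -0.8256)
n_4 = (+0.8439, +0.5365)
  (0,1): δ = 106.29°  ·
  (0,2): δ = 4.90°  ✓
  (0,3): δ = 32.73°  ·
  (0,4): δ = 120.83°  ·
  (1,2): δ = 78.61°  ·
  (1,3): δ = 40.98°  ·
  (1,4): δ = 47.12°  ·
  (2,3): δ = 142.37°  ·
  (2,4): δ = 54.27°  ·
  (3,4): δ = 91.90°  ·
antipodal pairs: 1

count = 1; pairs: (0,2)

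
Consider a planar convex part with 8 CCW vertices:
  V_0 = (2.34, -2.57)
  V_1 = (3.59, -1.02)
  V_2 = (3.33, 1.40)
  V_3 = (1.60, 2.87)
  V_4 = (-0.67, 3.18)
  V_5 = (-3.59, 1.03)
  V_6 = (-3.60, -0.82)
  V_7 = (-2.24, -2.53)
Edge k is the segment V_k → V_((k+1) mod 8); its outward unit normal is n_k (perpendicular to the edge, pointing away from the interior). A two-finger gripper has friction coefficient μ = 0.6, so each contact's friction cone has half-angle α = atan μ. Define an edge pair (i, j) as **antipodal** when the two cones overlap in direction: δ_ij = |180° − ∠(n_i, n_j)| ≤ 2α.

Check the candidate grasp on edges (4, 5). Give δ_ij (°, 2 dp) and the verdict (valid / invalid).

α = atan 0.6 = 30.96°;  2α = 61.93°
edge 4: e_4 = (-2.92, -2.15);  n_4 = (-0.5929, +0.8053)
edge 5: e_5 = (-0.01, -1.85);  n_5 = (-1.0000, +0.0054)
∠(n_4, n_5) = 53.33°
δ = |180° − 53.33°| = 126.67°
126.67° > 2α = 61.93°  →  invalid

δ = 126.67°, invalid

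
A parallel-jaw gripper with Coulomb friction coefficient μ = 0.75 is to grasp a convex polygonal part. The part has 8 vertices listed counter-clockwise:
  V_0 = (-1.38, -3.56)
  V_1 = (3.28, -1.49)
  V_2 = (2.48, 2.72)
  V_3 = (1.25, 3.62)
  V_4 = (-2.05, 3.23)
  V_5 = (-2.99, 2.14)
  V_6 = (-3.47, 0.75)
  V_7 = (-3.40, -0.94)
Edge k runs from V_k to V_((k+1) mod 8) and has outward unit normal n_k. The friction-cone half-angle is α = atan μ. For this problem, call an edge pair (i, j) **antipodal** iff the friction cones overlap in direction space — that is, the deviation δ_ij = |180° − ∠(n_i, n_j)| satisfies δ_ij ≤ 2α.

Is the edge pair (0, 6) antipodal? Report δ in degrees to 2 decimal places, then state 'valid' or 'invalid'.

α = atan 0.75 = 36.87°;  2α = 73.74°
edge 0: e_0 = (+4.66, +2.07);  n_0 = (+0.4060, -0.9139)
edge 6: e_6 = (+0.07, -1.69);  n_6 = (-0.9991, -0.0414)
∠(n_0, n_6) = 111.58°
δ = |180° − 111.58°| = 68.42°
68.42° ≤ 2α = 73.74°  →  valid

δ = 68.42°, valid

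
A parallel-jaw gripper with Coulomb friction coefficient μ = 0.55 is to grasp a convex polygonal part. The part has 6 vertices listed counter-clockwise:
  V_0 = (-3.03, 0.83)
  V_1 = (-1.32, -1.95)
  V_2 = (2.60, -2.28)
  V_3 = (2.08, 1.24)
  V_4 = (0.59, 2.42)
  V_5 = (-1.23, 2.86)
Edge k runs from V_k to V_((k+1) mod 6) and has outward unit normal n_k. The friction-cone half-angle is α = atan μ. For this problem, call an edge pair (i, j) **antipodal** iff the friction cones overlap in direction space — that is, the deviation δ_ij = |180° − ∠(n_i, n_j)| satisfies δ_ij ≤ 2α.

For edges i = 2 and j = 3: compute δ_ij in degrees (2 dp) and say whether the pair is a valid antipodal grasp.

δ = 136.78°, invalid

α = atan 0.55 = 28.81°;  2α = 57.62°
edge 2: e_2 = (-0.52, +3.52);  n_2 = (+0.9893, +0.1461)
edge 3: e_3 = (-1.49, +1.18);  n_3 = (+0.6208, +0.7839)
∠(n_2, n_3) = 43.22°
δ = |180° − 43.22°| = 136.78°
136.78° > 2α = 57.62°  →  invalid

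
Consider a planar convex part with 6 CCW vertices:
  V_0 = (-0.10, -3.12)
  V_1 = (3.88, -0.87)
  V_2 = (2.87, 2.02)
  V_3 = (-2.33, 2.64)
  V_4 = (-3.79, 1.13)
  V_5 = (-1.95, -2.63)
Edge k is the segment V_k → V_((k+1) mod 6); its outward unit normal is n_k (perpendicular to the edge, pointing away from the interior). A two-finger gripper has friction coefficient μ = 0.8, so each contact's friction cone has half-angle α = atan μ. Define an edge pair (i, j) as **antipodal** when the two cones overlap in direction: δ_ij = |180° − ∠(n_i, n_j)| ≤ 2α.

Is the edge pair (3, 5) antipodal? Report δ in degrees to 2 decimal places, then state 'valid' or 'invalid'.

α = atan 0.8 = 38.66°;  2α = 77.32°
edge 3: e_3 = (-1.46, -1.51);  n_3 = (-0.7189, +0.6951)
edge 5: e_5 = (+1.85, -0.49);  n_5 = (-0.2560, -0.9667)
∠(n_3, n_5) = 119.20°
δ = |180° − 119.20°| = 60.80°
60.80° ≤ 2α = 77.32°  →  valid

δ = 60.80°, valid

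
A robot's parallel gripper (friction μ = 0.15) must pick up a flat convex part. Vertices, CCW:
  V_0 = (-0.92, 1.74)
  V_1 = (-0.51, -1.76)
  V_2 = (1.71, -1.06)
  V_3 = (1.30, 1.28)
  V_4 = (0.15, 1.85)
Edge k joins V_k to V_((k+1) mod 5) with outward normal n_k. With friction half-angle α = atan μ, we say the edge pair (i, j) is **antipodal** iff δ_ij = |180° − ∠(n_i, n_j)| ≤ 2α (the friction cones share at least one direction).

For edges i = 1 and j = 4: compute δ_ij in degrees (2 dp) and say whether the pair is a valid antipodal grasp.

α = atan 0.15 = 8.53°;  2α = 17.06°
edge 1: e_1 = (+2.22, +0.70);  n_1 = (+0.3007, -0.9537)
edge 4: e_4 = (-1.07, -0.11);  n_4 = (-0.1023, +0.9948)
∠(n_1, n_4) = 168.37°
δ = |180° − 168.37°| = 11.63°
11.63° ≤ 2α = 17.06°  →  valid

δ = 11.63°, valid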